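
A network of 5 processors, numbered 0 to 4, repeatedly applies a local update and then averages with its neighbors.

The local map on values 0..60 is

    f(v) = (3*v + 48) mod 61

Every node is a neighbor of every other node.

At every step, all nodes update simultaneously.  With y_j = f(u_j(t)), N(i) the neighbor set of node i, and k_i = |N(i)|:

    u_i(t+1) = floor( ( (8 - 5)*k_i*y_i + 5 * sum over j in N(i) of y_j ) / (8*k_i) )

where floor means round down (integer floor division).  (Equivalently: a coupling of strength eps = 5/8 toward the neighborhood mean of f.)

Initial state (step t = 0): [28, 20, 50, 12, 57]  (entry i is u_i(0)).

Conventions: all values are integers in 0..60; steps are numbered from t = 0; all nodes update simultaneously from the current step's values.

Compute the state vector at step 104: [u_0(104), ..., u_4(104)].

Answer: [35, 31, 35, 31, 31]
Key observation: The state at step 29, [25, 36, 25, 36, 36], reappears at step 36: the system is in a cycle of period 7 from step 29 on.  Therefore the state at step 104 equals the state at step 29 + ((104 - 29) mod 7) = 34, which is [35, 31, 35, 31, 31].

Derivation:
t=0: [28, 20, 50, 12, 57]
t=1: [22, 30, 23, 25, 28]
t=2: [32, 24, 33, 21, 23]
t=3: [37, 46, 38, 44, 45]
t=4: [29, 22, 30, 34, 21]
t=5: [27, 36, 28, 31, 35]
t=6: [17, 23, 17, 19, 22]
t=7: [44, 48, 44, 45, 47]
t=8: [33, 22, 33, 20, 21]
t=9: [36, 42, 36, 41, 42]
t=10: [41, 45, 41, 45, 45]
t=11: [26, 15, 26, 15, 15]
t=12: [17, 23, 17, 23, 23]
t=13: [46, 50, 46, 50, 50]
t=14: [8, 11, 8, 11, 11]
t=15: [15, 17, 15, 17, 17]
t=16: [34, 36, 34, 36, 36]
t=17: [30, 32, 30, 32, 32]
t=18: [18, 20, 18, 20, 20]
t=19: [43, 45, 43, 45, 45]
t=20: [29, 17, 29, 17, 17]
t=21: [24, 30, 24, 30, 30]
t=22: [38, 29, 38, 29, 29]
t=23: [27, 21, 27, 21, 21]
t=24: [27, 36, 27, 36, 36]
t=25: [19, 25, 19, 25, 25]
t=26: [23, 14, 23, 14, 14]
t=27: [43, 37, 43, 37, 37]
t=28: [46, 42, 46, 42, 42]
t=29: [25, 36, 25, 36, 36]
t=30: [16, 23, 16, 23, 23]
t=31: [44, 49, 44, 49, 49]
t=32: [36, 26, 36, 26, 26]
t=33: [19, 13, 19, 13, 13]
t=34: [35, 31, 35, 31, 31]
t=35: [25, 22, 25, 22, 22]
t=36: [25, 36, 25, 36, 36]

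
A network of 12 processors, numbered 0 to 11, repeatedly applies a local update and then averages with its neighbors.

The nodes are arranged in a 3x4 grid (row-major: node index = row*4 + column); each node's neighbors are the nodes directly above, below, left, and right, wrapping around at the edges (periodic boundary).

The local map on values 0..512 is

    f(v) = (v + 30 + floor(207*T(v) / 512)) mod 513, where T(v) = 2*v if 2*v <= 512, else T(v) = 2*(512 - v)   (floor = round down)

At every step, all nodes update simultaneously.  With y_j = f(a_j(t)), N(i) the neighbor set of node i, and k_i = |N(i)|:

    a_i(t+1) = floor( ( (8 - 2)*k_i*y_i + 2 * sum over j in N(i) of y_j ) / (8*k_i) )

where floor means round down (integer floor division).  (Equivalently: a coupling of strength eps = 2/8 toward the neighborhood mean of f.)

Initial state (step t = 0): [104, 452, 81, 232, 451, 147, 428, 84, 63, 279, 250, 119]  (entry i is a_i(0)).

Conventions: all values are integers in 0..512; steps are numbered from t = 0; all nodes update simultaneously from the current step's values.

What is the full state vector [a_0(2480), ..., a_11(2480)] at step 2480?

Simulating step by step:
t=0: [104, 452, 81, 232, 451, 147, 428, 84, 63, 279, 250, 119]
t=1: [202, 86, 192, 388, 65, 255, 79, 180, 168, 431, 419, 262]
t=2: [338, 218, 306, 105, 208, 400, 206, 317, 315, 73, 74, 414]
t=3: [478, 391, 452, 259, 399, 92, 375, 442, 445, 190, 189, 94]
t=4: [49, 41, 67, 385, 20, 171, 38, 55, 49, 316, 315, 205]
t=5: [106, 147, 157, 52, 93, 302, 143, 132, 156, 444, 450, 347]
t=6: [223, 286, 280, 175, 229, 425, 284, 271, 293, 81, 83, 427]
t=7: [436, 443, 467, 349, 423, 110, 447, 452, 441, 206, 208, 104]
t=8: [44, 52, 74, 399, 25, 198, 53, 59, 51, 343, 345, 222]
t=9: [102, 166, 170, 57, 103, 343, 168, 141, 161, 453, 459, 371]
t=10: [223, 314, 303, 152, 245, 437, 321, 256, 268, 86, 56, 48]
t=11: [435, 448, 466, 324, 444, 114, 449, 457, 446, 210, 179, 175]
t=12: [45, 54, 70, 404, 29, 205, 51, 68, 61, 345, 314, 315]
t=13: [105, 168, 164, 63, 111, 352, 167, 158, 180, 455, 458, 428]
t=14: [230, 316, 296, 161, 260, 440, 322, 281, 296, 89, 56, 60]
t=15: [447, 449, 466, 339, 460, 117, 450, 463, 454, 214, 181, 194]
t=16: [47, 55, 71, 408, 32, 210, 52, 72, 64, 352, 319, 341]
t=17: [109, 171, 166, 65, 117, 359, 170, 165, 185, 457, 460, 432]
t=18: [238, 322, 300, 166, 270, 442, 327, 292, 304, 90, 57, 63]
t=19: [459, 451, 467, 347, 463, 117, 451, 466, 457, 216, 183, 198]
t=20: [48, 56, 71, 410, 32, 210, 52, 73, 66, 354, 322, 347]
t=21: [110, 172, 166, 65, 117, 360, 170, 167, 188, 457, 460, 434]
t=22: [239, 323, 300, 166, 270, 442, 327, 295, 308, 91, 57, 64]
t=23: [461, 452, 467, 348, 463, 117, 451, 467, 457, 217, 183, 200]
t=24: [49, 56, 71, 410, 32, 210, 52, 73, 66, 356, 323, 350]
t=25: [112, 173, 166, 66, 117, 360, 170, 167, 188, 458, 460, 434]
t=26: [242, 324, 300, 168, 271, 442, 327, 295, 309, 91, 57, 64]
t=27: [465, 453, 468, 350, 464, 117, 451, 467, 458, 217, 183, 200]
t=28: [50, 56, 71, 410, 32, 210, 52, 73, 66, 356, 323, 350]
t=29: [113, 173, 166, 66, 117, 360, 170, 167, 188, 458, 460, 434]
t=30: [244, 324, 300, 168, 271, 442, 327, 295, 309, 91, 57, 64]
t=31: [468, 453, 468, 350, 464, 117, 451, 467, 458, 217, 183, 200]
t=32: [50, 56, 71, 410, 32, 210, 52, 73, 66, 356, 323, 350]

Answer: [50, 56, 71, 410, 32, 210, 52, 73, 66, 356, 323, 350]
Key observation: The state at step 28, [50, 56, 71, 410, 32, 210, 52, 73, 66, 356, 323, 350], reappears at step 32: the system is in a cycle of period 4 from step 28 on.  Therefore the state at step 2480 equals the state at step 28 + ((2480 - 28) mod 4) = 28, which is [50, 56, 71, 410, 32, 210, 52, 73, 66, 356, 323, 350].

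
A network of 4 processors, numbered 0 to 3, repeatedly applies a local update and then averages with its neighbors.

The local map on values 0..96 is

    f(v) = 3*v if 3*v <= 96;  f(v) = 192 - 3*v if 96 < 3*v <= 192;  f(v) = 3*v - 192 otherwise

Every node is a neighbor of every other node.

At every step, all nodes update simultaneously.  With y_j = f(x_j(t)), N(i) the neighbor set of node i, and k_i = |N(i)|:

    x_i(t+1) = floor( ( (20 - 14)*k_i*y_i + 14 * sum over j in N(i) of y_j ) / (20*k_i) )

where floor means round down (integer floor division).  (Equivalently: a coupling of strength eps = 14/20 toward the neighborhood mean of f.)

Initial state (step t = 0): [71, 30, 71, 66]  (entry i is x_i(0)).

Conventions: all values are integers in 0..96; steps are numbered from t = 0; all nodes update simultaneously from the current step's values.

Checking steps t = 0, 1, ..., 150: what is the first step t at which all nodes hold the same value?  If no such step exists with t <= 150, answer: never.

Simulating step by step:
t=0: [71, 30, 71, 66]  (not all equal)
t=1: [33, 38, 33, 32]  (not all equal)
t=2: [90, 89, 90, 90]  (not all equal)
t=3: [77, 77, 77, 77]  (all equal)

Answer: 3
Key observation: Synchronization is absorbing here: once all nodes are equal they stay equal, and step 3 is the first all-equal step.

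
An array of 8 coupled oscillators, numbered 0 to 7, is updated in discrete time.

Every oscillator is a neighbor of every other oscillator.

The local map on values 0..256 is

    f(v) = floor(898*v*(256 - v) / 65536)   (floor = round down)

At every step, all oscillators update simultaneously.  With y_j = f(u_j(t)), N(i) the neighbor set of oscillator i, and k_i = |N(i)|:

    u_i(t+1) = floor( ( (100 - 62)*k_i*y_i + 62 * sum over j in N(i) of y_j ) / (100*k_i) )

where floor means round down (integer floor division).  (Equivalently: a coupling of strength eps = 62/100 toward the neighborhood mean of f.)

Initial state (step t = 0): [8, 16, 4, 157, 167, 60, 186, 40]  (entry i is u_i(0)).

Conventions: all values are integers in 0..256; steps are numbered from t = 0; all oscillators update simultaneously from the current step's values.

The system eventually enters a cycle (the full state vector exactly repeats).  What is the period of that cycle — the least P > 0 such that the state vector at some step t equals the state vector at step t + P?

Simulating step by step:
t=0: [8, 16, 4, 157, 167, 60, 186, 40]
t=1: [93, 100, 89, 147, 144, 132, 137, 119]
t=2: [213, 215, 212, 217, 217, 218, 218, 218]
t=3: [119, 118, 120, 116, 116, 116, 116, 116]
t=4: [222, 222, 222, 222, 222, 222, 222, 222]
t=5: [103, 103, 103, 103, 103, 103, 103, 103]
t=6: [215, 215, 215, 215, 215, 215, 215, 215]
t=7: [120, 120, 120, 120, 120, 120, 120, 120]
t=8: [223, 223, 223, 223, 223, 223, 223, 223]
t=9: [100, 100, 100, 100, 100, 100, 100, 100]
t=10: [213, 213, 213, 213, 213, 213, 213, 213]
t=11: [125, 125, 125, 125, 125, 125, 125, 125]
t=12: [224, 224, 224, 224, 224, 224, 224, 224]
t=13: [98, 98, 98, 98, 98, 98, 98, 98]
t=14: [212, 212, 212, 212, 212, 212, 212, 212]
t=15: [127, 127, 127, 127, 127, 127, 127, 127]
t=16: [224, 224, 224, 224, 224, 224, 224, 224]

Answer: 4
Key observation: The state at step 12, [224, 224, 224, 224, 224, 224, 224, 224], reappears at step 16 — and no state repeats earlier — so the cycle the system enters has period 4.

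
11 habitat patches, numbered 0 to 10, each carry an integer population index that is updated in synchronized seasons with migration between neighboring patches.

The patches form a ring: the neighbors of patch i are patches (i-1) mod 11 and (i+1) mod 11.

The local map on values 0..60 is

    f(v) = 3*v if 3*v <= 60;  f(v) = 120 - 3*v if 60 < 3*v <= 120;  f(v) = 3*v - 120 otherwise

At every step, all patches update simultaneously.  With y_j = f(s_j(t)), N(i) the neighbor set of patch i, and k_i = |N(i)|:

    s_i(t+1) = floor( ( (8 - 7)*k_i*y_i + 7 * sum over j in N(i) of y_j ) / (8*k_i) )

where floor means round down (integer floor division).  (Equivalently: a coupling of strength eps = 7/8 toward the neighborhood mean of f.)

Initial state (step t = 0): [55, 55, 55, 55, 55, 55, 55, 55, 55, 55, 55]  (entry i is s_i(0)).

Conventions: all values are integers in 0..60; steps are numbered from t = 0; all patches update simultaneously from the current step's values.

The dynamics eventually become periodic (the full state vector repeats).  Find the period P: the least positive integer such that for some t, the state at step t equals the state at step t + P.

Simulating step by step:
t=0: [55, 55, 55, 55, 55, 55, 55, 55, 55, 55, 55]
t=1: [45, 45, 45, 45, 45, 45, 45, 45, 45, 45, 45]
t=2: [15, 15, 15, 15, 15, 15, 15, 15, 15, 15, 15]
t=3: [45, 45, 45, 45, 45, 45, 45, 45, 45, 45, 45]

Answer: 2
Key observation: The state at step 1, [45, 45, 45, 45, 45, 45, 45, 45, 45, 45, 45], reappears at step 3 — and no state repeats earlier — so the cycle the system enters has period 2.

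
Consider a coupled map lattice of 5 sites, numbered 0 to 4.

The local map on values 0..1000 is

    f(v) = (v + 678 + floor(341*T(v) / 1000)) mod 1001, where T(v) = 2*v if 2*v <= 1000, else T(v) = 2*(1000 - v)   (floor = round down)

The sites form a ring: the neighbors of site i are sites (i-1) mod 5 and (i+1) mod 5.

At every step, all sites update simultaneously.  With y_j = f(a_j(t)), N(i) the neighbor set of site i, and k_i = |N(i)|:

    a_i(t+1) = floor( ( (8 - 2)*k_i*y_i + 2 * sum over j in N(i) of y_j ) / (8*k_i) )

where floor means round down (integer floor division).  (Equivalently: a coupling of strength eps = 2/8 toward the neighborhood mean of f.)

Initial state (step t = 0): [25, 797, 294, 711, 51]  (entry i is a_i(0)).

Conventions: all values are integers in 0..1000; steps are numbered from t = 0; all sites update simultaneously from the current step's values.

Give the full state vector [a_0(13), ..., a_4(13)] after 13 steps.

Simulating step by step:
t=0: [25, 797, 294, 711, 51]
t=1: [711, 570, 277, 555, 735]
t=2: [580, 495, 240, 493, 584]
t=3: [538, 459, 186, 457, 539]
t=4: [519, 526, 854, 523, 519]
t=5: [524, 538, 603, 538, 524]
t=6: [525, 531, 545, 531, 525]
t=7: [525, 527, 530, 527, 525]
t=8: [525, 526, 526, 526, 525]
t=9: [525, 525, 526, 525, 525]
t=10: [525, 525, 525, 525, 525]
t=11: [525, 525, 525, 525, 525]
t=12: [525, 525, 525, 525, 525]
t=13: [525, 525, 525, 525, 525]

Answer: [525, 525, 525, 525, 525]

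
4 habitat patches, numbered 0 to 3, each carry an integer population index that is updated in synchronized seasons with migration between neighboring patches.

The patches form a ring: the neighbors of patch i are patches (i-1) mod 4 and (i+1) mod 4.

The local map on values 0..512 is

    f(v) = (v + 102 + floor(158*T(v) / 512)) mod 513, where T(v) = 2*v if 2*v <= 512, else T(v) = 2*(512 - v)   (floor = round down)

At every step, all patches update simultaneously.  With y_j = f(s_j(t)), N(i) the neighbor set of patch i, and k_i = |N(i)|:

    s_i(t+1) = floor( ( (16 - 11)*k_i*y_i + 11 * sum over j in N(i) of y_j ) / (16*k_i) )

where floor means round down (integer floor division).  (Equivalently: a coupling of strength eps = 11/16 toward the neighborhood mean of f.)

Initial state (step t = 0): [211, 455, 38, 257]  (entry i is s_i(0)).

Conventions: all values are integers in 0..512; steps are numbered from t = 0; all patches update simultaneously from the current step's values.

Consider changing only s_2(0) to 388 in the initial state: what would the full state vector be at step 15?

Simulating step by step:
t=0: [211, 455, 388, 257]
t=1: [166, 195, 44, 171]
t=2: [388, 316, 327, 304]
t=3: [32, 36, 25, 35]
t=4: [157, 151, 153, 150]
t=5: [348, 350, 346, 349]
t=6: [38, 37, 37, 37]
t=7: [161, 161, 161, 161]
t=8: [362, 362, 362, 362]
t=9: [43, 43, 43, 43]
t=10: [171, 171, 171, 171]
t=11: [378, 378, 378, 378]
t=12: [49, 49, 49, 49]
t=13: [181, 181, 181, 181]
t=14: [394, 394, 394, 394]
t=15: [55, 55, 55, 55]

Answer: [55, 55, 55, 55]
Key observation: This trace re-runs the system from the modified initial state.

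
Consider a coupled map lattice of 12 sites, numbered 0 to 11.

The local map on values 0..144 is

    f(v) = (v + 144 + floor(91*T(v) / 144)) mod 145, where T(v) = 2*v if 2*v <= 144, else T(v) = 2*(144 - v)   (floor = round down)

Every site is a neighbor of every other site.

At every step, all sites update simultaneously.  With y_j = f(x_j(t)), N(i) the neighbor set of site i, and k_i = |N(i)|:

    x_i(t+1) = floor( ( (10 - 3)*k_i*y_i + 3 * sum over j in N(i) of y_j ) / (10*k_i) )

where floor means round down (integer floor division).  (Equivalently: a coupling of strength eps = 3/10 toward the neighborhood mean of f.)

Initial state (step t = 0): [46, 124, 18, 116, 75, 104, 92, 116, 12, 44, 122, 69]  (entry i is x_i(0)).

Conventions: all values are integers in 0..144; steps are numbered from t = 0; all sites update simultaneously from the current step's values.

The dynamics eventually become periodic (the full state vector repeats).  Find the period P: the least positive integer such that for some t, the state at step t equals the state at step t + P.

Simulating step by step:
t=0: [46, 124, 18, 116, 75, 104, 92, 116, 12, 44, 122, 69]
t=1: [78, 10, 35, 12, 19, 14, 16, 12, 26, 74, 10, 15]
t=2: [20, 25, 63, 28, 39, 31, 34, 28, 49, 21, 25, 32]
t=3: [53, 60, 118, 65, 82, 70, 74, 65, 97, 54, 60, 71]
t=4: [95, 105, 18, 16, 25, 23, 26, 16, 22, 97, 105, 25]
t=5: [17, 16, 37, 34, 48, 45, 49, 34, 43, 17, 16, 48]
t=6: [49, 47, 79, 74, 96, 91, 97, 74, 88, 49, 47, 96]
t=7: [87, 85, 24, 25, 21, 21, 21, 25, 22, 87, 85, 21]
t=8: [20, 20, 47, 49, 43, 43, 43, 49, 44, 20, 20, 43]
t=9: [56, 56, 97, 100, 91, 91, 91, 100, 92, 56, 56, 91]
t=10: [99, 99, 22, 21, 23, 23, 23, 21, 23, 99, 99, 23]
t=11: [17, 17, 44, 42, 46, 46, 46, 42, 46, 17, 17, 46]
t=12: [50, 50, 91, 89, 95, 95, 95, 89, 95, 50, 50, 95]
t=13: [89, 89, 21, 22, 21, 21, 21, 22, 21, 89, 89, 21]
t=14: [19, 19, 42, 43, 42, 42, 42, 43, 42, 19, 19, 42]
t=15: [53, 53, 88, 89, 88, 88, 88, 89, 88, 53, 53, 88]
t=16: [94, 94, 23, 23, 23, 23, 23, 23, 23, 94, 94, 23]
t=17: [19, 19, 46, 46, 46, 46, 46, 46, 46, 19, 19, 46]
t=18: [55, 55, 96, 96, 96, 96, 96, 96, 96, 55, 55, 96]
t=19: [98, 98, 22, 22, 22, 22, 22, 22, 22, 98, 98, 22]
t=20: [18, 18, 43, 43, 43, 43, 43, 43, 43, 18, 18, 43]
t=21: [51, 51, 89, 89, 89, 89, 89, 89, 89, 51, 51, 89]
t=22: [91, 91, 23, 23, 23, 23, 23, 23, 23, 91, 91, 23]
t=23: [19, 19, 46, 46, 46, 46, 46, 46, 46, 19, 19, 46]

Answer: 6
Key observation: The state at step 17, [19, 19, 46, 46, 46, 46, 46, 46, 46, 19, 19, 46], reappears at step 23 — and no state repeats earlier — so the cycle the system enters has period 6.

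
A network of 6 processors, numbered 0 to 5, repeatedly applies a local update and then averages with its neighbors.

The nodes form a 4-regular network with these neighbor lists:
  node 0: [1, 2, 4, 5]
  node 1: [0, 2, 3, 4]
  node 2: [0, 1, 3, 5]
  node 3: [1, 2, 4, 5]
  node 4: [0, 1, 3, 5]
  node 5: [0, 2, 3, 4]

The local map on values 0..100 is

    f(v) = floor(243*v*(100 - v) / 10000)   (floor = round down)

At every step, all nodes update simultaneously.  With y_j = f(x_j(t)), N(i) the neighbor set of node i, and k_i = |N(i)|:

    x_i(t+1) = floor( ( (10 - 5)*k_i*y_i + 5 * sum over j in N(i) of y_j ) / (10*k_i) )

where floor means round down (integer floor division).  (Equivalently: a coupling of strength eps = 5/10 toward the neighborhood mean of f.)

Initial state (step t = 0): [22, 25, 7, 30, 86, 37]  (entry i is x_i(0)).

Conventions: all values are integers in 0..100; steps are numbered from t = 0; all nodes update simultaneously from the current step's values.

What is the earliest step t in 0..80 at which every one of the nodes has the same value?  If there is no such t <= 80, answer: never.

Answer: 3
Key observation: Synchronization is absorbing here: once all nodes are equal they stay equal, and step 3 is the first all-equal step.

Derivation:
t=0: [22, 25, 7, 30, 86, 37]  (not all equal)
t=1: [38, 39, 31, 43, 38, 45]  (not all equal)
t=2: [56, 56, 54, 57, 57, 58]  (not all equal)
t=3: [59, 59, 59, 59, 59, 59]  (all equal)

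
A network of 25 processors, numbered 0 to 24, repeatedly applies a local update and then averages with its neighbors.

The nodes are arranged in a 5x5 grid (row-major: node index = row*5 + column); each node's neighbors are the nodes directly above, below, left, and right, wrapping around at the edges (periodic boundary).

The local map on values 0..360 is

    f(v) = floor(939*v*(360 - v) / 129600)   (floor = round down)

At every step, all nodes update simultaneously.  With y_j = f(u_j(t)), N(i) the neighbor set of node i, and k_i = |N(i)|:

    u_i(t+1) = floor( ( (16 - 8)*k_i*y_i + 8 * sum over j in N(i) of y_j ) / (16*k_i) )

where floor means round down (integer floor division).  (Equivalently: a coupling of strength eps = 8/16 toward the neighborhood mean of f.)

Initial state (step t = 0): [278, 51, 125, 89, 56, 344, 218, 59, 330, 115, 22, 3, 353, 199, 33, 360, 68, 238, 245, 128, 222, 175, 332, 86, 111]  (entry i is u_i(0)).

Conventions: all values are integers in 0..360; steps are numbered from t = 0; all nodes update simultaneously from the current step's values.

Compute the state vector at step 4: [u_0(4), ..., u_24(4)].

Simulating step by step:
t=0: [278, 51, 125, 89, 56, 344, 218, 59, 330, 115, 22, 3, 353, 199, 33, 360, 68, 238, 245, 128, 222, 175, 332, 86, 111]
t=1: [144, 161, 166, 159, 154, 100, 148, 129, 127, 140, 42, 58, 80, 162, 127, 79, 127, 158, 205, 167, 185, 185, 136, 165, 191]
t=2: [222, 230, 228, 229, 228, 190, 208, 212, 219, 217, 134, 150, 181, 218, 205, 177, 200, 218, 231, 221, 223, 229, 226, 230, 232]
t=3: [221, 218, 218, 217, 218, 228, 227, 226, 223, 225, 225, 228, 229, 224, 226, 228, 228, 224, 218, 222, 221, 219, 218, 216, 217]
t=4: [222, 222, 223, 223, 223, 219, 218, 219, 220, 220, 219, 218, 218, 220, 219, 219, 218, 220, 222, 221, 221, 222, 223, 224, 223]

Answer: [222, 222, 223, 223, 223, 219, 218, 219, 220, 220, 219, 218, 218, 220, 219, 219, 218, 220, 222, 221, 221, 222, 223, 224, 223]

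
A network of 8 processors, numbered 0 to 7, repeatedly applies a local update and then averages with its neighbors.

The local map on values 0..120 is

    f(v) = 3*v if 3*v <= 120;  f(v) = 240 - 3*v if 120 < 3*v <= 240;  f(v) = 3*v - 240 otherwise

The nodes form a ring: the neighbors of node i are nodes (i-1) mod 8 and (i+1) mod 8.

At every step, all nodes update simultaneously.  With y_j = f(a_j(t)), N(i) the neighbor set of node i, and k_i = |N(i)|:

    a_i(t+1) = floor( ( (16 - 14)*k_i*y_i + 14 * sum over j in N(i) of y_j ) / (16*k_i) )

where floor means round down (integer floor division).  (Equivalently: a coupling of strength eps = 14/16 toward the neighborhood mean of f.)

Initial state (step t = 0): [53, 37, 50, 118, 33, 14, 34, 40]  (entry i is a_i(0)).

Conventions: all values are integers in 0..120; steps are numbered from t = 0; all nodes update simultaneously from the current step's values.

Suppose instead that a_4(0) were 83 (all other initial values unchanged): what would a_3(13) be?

Answer: a_3(13) = 105
Key observation: This trace re-runs the system from the modified initial state.

Derivation:
t=0: [53, 37, 50, 118, 83, 14, 34, 40]
t=1: [111, 88, 109, 57, 69, 53, 83, 95]
t=2: [41, 81, 51, 61, 69, 28, 56, 50]
t=3: [55, 89, 37, 59, 65, 56, 85, 93]
t=4: [38, 84, 53, 76, 64, 35, 50, 44]
t=5: [66, 86, 20, 57, 57, 73, 104, 102]
t=6: [42, 46, 45, 65, 48, 64, 47, 58]
t=7: [87, 108, 77, 93, 52, 91, 62, 101]
t=8: [66, 23, 54, 45, 42, 64, 48, 40]
t=9: [87, 61, 85, 97, 81, 97, 85, 75]
t=10: [34, 22, 49, 14, 45, 14, 30, 17]
t=11: [63, 93, 58, 91, 49, 90, 51, 90]
t=12: [36, 56, 39, 73, 39, 82, 37, 64]
t=13: [66, 107, 55, 105, 26, 100, 37, 101]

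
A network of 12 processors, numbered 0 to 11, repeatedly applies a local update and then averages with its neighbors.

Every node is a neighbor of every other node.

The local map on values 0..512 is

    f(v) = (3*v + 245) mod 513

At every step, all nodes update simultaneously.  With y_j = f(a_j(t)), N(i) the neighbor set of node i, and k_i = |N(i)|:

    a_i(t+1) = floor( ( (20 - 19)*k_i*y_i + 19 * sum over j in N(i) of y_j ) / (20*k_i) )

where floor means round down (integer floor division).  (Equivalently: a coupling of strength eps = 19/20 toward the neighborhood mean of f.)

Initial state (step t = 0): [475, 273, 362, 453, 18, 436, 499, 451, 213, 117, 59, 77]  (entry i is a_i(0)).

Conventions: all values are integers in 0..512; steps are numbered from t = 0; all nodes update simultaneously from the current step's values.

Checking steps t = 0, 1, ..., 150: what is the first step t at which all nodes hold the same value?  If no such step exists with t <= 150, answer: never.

Answer: 4
Key observation: Synchronization is absorbing here: once all nodes are equal they stay equal, and step 4 is the first all-equal step.

Derivation:
t=0: [475, 273, 362, 453, 18, 436, 499, 451, 213, 117, 59, 77]  (not all equal)
t=1: [208, 211, 201, 210, 202, 212, 205, 210, 199, 209, 197, 195]  (not all equal)
t=2: [346, 346, 347, 346, 347, 345, 346, 346, 347, 346, 347, 347]  (not all equal)
t=3: [258, 258, 257, 258, 257, 258, 258, 258, 257, 258, 257, 257]  (not all equal)
t=4: [504, 504, 504, 504, 504, 504, 504, 504, 504, 504, 504, 504]  (all equal)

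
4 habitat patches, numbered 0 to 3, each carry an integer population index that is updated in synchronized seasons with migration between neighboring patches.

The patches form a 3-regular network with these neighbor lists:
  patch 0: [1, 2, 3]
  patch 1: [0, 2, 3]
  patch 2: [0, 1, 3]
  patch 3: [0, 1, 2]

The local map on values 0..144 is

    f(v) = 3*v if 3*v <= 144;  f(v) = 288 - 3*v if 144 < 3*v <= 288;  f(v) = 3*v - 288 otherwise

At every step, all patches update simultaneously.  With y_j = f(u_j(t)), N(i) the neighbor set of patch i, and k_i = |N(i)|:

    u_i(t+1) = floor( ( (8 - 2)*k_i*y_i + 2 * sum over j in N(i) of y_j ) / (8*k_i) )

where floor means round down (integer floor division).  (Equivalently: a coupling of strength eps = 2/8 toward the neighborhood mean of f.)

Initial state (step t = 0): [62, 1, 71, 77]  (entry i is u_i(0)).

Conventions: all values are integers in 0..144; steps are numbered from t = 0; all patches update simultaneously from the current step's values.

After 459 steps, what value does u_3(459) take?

Answer: u_3(459) = 72
Key observation: The state at step 6, [72, 72, 72, 72], reappears at step 7: the system is in a cycle of period 1 from step 6 on.  Therefore the state at step 459 equals the state at step 6 + ((459 - 6) mod 1) = 6, which is [72, 72, 72, 72].

Derivation:
t=0: [62, 1, 71, 77]
t=1: [87, 21, 69, 57]
t=2: [42, 66, 78, 102]
t=3: [108, 84, 60, 36]
t=4: [48, 48, 96, 96]
t=5: [120, 120, 24, 24]
t=6: [72, 72, 72, 72]
t=7: [72, 72, 72, 72]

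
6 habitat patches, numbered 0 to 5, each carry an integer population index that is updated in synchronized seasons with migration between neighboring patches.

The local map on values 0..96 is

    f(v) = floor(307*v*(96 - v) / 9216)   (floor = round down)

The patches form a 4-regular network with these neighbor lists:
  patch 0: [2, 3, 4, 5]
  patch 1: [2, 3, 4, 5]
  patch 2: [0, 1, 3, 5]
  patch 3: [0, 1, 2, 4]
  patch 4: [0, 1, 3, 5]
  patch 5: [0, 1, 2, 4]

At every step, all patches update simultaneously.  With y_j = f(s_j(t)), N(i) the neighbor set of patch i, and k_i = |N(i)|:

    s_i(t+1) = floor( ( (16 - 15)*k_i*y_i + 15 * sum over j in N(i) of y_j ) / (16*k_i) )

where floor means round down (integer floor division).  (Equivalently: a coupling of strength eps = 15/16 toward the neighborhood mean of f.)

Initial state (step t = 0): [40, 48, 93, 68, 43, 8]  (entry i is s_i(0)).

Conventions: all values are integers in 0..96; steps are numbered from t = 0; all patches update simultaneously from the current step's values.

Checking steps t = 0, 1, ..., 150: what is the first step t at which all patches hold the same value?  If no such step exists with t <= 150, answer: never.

Simulating step by step:
t=0: [40, 48, 93, 68, 43, 8]  (not all equal)
t=1: [44, 44, 55, 58, 60, 56]  (not all equal)
t=2: [73, 73, 74, 74, 74, 74]  (not all equal)
t=3: [54, 54, 54, 54, 54, 54]  (all equal)

Answer: 3
Key observation: Synchronization is absorbing here: once all patches are equal they stay equal, and step 3 is the first all-equal step.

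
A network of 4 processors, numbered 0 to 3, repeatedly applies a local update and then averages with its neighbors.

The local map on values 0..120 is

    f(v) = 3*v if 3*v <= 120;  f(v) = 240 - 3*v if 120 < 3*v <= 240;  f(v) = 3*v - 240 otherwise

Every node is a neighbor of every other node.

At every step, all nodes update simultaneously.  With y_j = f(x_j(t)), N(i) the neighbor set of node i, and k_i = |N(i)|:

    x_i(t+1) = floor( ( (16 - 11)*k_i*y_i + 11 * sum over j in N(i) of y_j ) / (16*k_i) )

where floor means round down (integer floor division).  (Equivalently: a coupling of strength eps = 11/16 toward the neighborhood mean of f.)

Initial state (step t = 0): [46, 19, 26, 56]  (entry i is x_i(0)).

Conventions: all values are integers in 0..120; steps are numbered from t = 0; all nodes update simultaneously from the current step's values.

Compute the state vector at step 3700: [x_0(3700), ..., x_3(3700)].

Simulating step by step:
t=0: [46, 19, 26, 56]
t=1: [79, 75, 77, 76]
t=2: [9, 10, 9, 9]
t=3: [27, 27, 27, 27]
t=4: [81, 81, 81, 81]
t=5: [3, 3, 3, 3]
t=6: [9, 9, 9, 9]
t=7: [27, 27, 27, 27]

Answer: [81, 81, 81, 81]
Key observation: The state at step 3, [27, 27, 27, 27], reappears at step 7: the system is in a cycle of period 4 from step 3 on.  Therefore the state at step 3700 equals the state at step 3 + ((3700 - 3) mod 4) = 4, which is [81, 81, 81, 81].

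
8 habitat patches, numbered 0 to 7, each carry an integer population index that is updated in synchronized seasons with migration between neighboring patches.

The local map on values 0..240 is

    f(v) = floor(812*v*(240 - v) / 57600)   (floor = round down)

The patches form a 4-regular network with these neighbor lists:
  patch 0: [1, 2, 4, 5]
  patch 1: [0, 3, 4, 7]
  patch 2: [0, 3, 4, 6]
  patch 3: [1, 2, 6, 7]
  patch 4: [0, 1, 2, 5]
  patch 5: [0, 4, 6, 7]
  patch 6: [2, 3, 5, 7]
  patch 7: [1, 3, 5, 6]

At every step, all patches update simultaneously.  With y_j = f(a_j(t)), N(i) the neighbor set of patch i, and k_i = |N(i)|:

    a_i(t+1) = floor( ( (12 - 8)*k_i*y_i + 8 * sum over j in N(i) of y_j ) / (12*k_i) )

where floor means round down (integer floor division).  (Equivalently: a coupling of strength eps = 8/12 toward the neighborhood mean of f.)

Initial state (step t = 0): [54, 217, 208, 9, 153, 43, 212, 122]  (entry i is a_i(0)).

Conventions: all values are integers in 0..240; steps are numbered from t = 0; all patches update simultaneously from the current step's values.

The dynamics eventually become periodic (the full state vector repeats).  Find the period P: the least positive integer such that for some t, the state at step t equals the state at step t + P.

Simulating step by step:
t=0: [54, 217, 208, 9, 153, 43, 212, 122]
t=1: [125, 116, 104, 84, 132, 141, 101, 117]
t=2: [200, 198, 196, 194, 199, 198, 195, 197]
t=3: [115, 117, 119, 121, 116, 117, 121, 120]
t=4: [202, 202, 202, 202, 202, 202, 202, 202]
t=5: [108, 108, 108, 108, 108, 108, 108, 108]
t=6: [200, 200, 200, 200, 200, 200, 200, 200]
t=7: [112, 112, 112, 112, 112, 112, 112, 112]
t=8: [202, 202, 202, 202, 202, 202, 202, 202]

Answer: 4
Key observation: The state at step 4, [202, 202, 202, 202, 202, 202, 202, 202], reappears at step 8 — and no state repeats earlier — so the cycle the system enters has period 4.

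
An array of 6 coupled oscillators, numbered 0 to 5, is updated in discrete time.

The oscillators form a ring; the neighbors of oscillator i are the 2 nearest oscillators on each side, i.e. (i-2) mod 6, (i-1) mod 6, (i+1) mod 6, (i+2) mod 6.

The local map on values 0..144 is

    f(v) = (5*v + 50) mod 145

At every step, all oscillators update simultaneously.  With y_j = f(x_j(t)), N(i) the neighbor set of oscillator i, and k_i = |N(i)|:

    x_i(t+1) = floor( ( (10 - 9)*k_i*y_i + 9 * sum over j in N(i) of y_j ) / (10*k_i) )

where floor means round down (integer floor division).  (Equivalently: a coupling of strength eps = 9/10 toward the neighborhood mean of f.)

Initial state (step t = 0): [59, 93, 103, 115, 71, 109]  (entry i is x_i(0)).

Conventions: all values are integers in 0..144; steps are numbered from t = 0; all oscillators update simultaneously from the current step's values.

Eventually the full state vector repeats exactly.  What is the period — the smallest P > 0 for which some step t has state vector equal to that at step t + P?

Simulating step by step:
t=0: [59, 93, 103, 115, 71, 109]
t=1: [82, 63, 79, 81, 66, 67]
t=2: [63, 41, 48, 62, 42, 56]
t=3: [67, 52, 83, 66, 53, 87]
t=4: [37, 61, 54, 37, 62, 56]
t=5: [55, 62, 73, 55, 63, 74]
t=6: [93, 80, 60, 93, 80, 61]
t=7: [42, 65, 48, 42, 65, 49]
t=8: [50, 61, 90, 50, 61, 90]
t=9: [59, 40, 40, 59, 40, 40]
t=10: [100, 82, 82, 100, 82, 82]
t=11: [34, 65, 65, 34, 65, 65]
t=12: [84, 80, 80, 84, 80, 80]
t=13: [17, 24, 24, 17, 24, 24]
t=14: [36, 74, 74, 36, 74, 74]
t=15: [125, 109, 109, 125, 109, 109]
t=16: [23, 51, 51, 23, 51, 51]
t=17: [15, 17, 17, 15, 17, 17]
t=18: [134, 130, 130, 134, 130, 130]
t=19: [122, 129, 129, 122, 129, 129]
t=20: [111, 99, 99, 111, 99, 99]
t=21: [101, 71, 71, 101, 71, 71]
t=22: [115, 117, 117, 115, 117, 117]
t=23: [54, 50, 50, 54, 50, 50]
t=24: [12, 19, 19, 12, 19, 19]
t=25: [11, 49, 49, 11, 49, 49]
t=26: [15, 50, 50, 15, 50, 50]
t=27: [21, 61, 61, 21, 61, 61]
t=28: [59, 40, 40, 59, 40, 40]

Answer: 19
Key observation: The state at step 9, [59, 40, 40, 59, 40, 40], reappears at step 28 — and no state repeats earlier — so the cycle the system enters has period 19.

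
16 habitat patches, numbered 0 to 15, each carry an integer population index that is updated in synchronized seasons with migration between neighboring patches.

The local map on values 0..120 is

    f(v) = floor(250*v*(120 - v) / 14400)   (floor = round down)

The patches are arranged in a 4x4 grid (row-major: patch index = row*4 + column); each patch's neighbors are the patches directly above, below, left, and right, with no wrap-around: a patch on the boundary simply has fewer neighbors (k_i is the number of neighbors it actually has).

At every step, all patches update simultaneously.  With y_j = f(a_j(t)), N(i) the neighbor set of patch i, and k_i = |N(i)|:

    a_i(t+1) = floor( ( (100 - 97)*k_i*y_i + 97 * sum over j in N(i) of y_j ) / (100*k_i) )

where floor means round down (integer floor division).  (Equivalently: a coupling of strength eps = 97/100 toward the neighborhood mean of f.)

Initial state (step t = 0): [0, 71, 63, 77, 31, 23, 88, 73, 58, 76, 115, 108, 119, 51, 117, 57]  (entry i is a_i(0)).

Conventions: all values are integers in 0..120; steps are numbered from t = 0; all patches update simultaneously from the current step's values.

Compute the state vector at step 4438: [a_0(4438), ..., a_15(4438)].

Answer: [62, 62, 62, 62, 62, 62, 62, 62, 62, 62, 62, 62, 62, 62, 62, 62]
Key observation: The state at step 4, [62, 62, 62, 62, 62, 62, 62, 62, 62, 62, 62, 62, 62, 62, 62, 62], reappears at step 5: the system is in a cycle of period 1 from step 4 on.  Therefore the state at step 4438 equals the state at step 4 + ((4438 - 4) mod 1) = 4, which is [62, 62, 62, 62, 62, 62, 62, 62, 62, 62, 62, 62, 62, 62, 62, 62].

Derivation:
t=0: [0, 71, 63, 77, 31, 23, 88, 73, 58, 76, 115, 108, 119, 51, 117, 57]
t=1: [51, 34, 55, 60, 33, 52, 42, 42, 36, 42, 32, 42, 59, 23, 42, 15]
t=2: [49, 60, 56, 59, 57, 52, 56, 57, 55, 49, 55, 44, 45, 57, 38, 55]
t=3: [61, 61, 62, 62, 61, 61, 61, 60, 60, 61, 58, 61, 61, 57, 61, 56]
t=4: [62, 62, 62, 62, 62, 62, 62, 62, 62, 62, 62, 62, 62, 62, 62, 62]
t=5: [62, 62, 62, 62, 62, 62, 62, 62, 62, 62, 62, 62, 62, 62, 62, 62]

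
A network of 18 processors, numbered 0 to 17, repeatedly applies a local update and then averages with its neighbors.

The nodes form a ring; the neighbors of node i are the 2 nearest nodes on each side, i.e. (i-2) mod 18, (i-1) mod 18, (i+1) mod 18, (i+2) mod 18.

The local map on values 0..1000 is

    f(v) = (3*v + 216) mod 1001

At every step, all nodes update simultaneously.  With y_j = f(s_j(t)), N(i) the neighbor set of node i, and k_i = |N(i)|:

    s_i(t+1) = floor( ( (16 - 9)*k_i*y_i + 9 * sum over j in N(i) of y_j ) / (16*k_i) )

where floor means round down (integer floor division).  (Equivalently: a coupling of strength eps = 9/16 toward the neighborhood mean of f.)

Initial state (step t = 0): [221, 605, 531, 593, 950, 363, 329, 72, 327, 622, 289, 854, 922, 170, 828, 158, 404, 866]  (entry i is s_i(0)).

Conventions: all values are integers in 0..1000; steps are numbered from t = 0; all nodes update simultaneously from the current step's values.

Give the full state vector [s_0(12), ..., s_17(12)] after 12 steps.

Simulating step by step:
t=0: [221, 605, 531, 593, 950, 363, 329, 72, 327, 622, 289, 854, 922, 170, 828, 158, 404, 866]
t=1: [676, 503, 629, 604, 352, 370, 228, 298, 197, 243, 321, 602, 749, 759, 702, 676, 619, 640]
t=2: [250, 387, 221, 211, 308, 325, 606, 466, 652, 570, 391, 300, 343, 361, 317, 248, 162, 238]
t=3: [828, 674, 712, 594, 335, 312, 170, 453, 349, 585, 374, 311, 242, 339, 382, 714, 732, 829]
t=4: [544, 489, 455, 570, 409, 420, 487, 547, 481, 610, 473, 413, 563, 355, 430, 395, 476, 545]
t=5: [757, 748, 661, 711, 566, 615, 637, 635, 598, 385, 567, 460, 658, 440, 534, 495, 647, 733]
t=6: [384, 403, 395, 380, 501, 237, 209, 131, 218, 392, 564, 542, 484, 557, 579, 576, 407, 433]
t=7: [410, 415, 437, 502, 669, 760, 808, 692, 767, 624, 786, 768, 796, 866, 828, 804, 581, 530]
t=8: [581, 552, 489, 554, 431, 479, 492, 370, 448, 304, 492, 518, 629, 698, 726, 734, 781, 702]
t=9: [760, 780, 750, 765, 630, 622, 589, 427, 502, 385, 521, 508, 347, 370, 365, 403, 537, 534]
t=10: [590, 563, 436, 391, 331, 329, 626, 519, 684, 546, 633, 566, 414, 385, 393, 505, 648, 680]
t=11: [689, 697, 578, 428, 260, 293, 243, 536, 373, 663, 399, 651, 451, 512, 413, 484, 401, 501]
t=12: [459, 477, 707, 547, 785, 499, 729, 581, 481, 332, 359, 345, 499, 589, 536, 621, 481, 549]

Answer: [459, 477, 707, 547, 785, 499, 729, 581, 481, 332, 359, 345, 499, 589, 536, 621, 481, 549]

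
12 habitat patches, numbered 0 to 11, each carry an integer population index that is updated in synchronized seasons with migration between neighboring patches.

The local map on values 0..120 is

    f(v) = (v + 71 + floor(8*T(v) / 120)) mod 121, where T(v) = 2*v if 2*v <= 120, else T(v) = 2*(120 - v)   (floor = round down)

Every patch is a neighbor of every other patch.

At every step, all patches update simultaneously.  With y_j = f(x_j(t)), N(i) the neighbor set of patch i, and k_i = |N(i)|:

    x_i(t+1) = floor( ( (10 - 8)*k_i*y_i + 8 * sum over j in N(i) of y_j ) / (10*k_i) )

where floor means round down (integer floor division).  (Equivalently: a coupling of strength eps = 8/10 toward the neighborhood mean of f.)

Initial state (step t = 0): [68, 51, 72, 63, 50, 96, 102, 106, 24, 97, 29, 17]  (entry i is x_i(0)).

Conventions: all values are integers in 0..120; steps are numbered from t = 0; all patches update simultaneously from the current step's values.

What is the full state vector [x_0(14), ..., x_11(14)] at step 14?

Answer: [66, 66, 66, 66, 66, 66, 66, 66, 66, 66, 66, 66]

Derivation:
t=0: [68, 51, 72, 63, 50, 96, 102, 106, 24, 97, 29, 17]
t=1: [45, 43, 46, 45, 43, 48, 49, 49, 55, 48, 55, 54]
t=2: [21, 36, 21, 21, 36, 21, 22, 22, 22, 21, 22, 22]
t=3: [96, 99, 96, 96, 99, 96, 96, 96, 96, 96, 96, 96]
t=4: [49, 49, 49, 49, 49, 49, 49, 49, 49, 49, 49, 49]
t=5: [5, 5, 5, 5, 5, 5, 5, 5, 5, 5, 5, 5]
t=6: [76, 76, 76, 76, 76, 76, 76, 76, 76, 76, 76, 76]
t=7: [31, 31, 31, 31, 31, 31, 31, 31, 31, 31, 31, 31]
t=8: [106, 106, 106, 106, 106, 106, 106, 106, 106, 106, 106, 106]
t=9: [57, 57, 57, 57, 57, 57, 57, 57, 57, 57, 57, 57]
t=10: [14, 14, 14, 14, 14, 14, 14, 14, 14, 14, 14, 14]
t=11: [86, 86, 86, 86, 86, 86, 86, 86, 86, 86, 86, 86]
t=12: [40, 40, 40, 40, 40, 40, 40, 40, 40, 40, 40, 40]
t=13: [116, 116, 116, 116, 116, 116, 116, 116, 116, 116, 116, 116]
t=14: [66, 66, 66, 66, 66, 66, 66, 66, 66, 66, 66, 66]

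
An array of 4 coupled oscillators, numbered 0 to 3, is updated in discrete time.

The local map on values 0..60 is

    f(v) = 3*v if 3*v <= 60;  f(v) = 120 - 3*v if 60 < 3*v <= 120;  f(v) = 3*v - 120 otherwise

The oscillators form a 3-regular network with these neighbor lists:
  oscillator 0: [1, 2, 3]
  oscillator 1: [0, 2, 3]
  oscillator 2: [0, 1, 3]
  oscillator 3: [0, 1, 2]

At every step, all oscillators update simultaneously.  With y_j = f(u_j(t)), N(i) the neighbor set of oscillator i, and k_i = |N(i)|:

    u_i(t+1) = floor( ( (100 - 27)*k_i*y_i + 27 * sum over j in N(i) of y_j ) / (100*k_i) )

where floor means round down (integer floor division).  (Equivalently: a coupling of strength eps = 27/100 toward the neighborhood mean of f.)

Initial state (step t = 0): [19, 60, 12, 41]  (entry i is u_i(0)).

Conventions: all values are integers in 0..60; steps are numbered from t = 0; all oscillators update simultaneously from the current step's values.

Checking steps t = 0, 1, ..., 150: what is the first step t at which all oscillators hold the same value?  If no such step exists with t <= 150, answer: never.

Answer: 40
Key observation: Synchronization is absorbing here: once all oscillators are equal they stay equal, and step 40 is the first all-equal step.

Derivation:
t=0: [19, 60, 12, 41]  (not all equal)
t=1: [50, 52, 37, 15]  (not all equal)
t=2: [30, 33, 16, 39]  (not all equal)
t=3: [28, 22, 39, 11]  (not all equal)
t=4: [34, 45, 13, 32]  (not all equal)
t=5: [20, 18, 33, 24]  (not all equal)
t=6: [54, 51, 29, 47]  (not all equal)
t=7: [38, 32, 32, 25]  (not all equal)
t=8: [12, 24, 24, 37]  (not all equal)
t=9: [35, 43, 43, 18]  (not all equal)
t=10: [17, 13, 13, 42]  (not all equal)
t=11: [44, 37, 37, 15]  (not all equal)
t=12: [14, 12, 12, 35]  (not all equal)
t=13: [38, 34, 34, 21]  (not all equal)
t=14: [12, 20, 20, 45]  (not all equal)
t=15: [38, 53, 53, 24]  (not all equal)
t=16: [15, 36, 36, 42]  (not all equal)
t=17: [35, 14, 14, 10]  (not all equal)
t=18: [21, 38, 38, 30]  (not all equal)
t=19: [45, 12, 12, 28]  (not all equal)
t=20: [20, 34, 34, 34]  (not all equal)
t=21: [48, 21, 21, 21]  (not all equal)
t=22: [32, 54, 54, 54]  (not all equal)
t=23: [28, 40, 40, 40]  (not all equal)
t=24: [26, 3, 3, 3]  (not all equal)
t=25: [33, 11, 11, 11]  (not all equal)
t=26: [24, 31, 31, 31]  (not all equal)
t=27: [42, 28, 28, 28]  (not all equal)
t=28: [14, 33, 33, 33]  (not all equal)
t=29: [36, 22, 22, 22]  (not all equal)
t=30: [23, 50, 50, 50]  (not all equal)
t=31: [45, 31, 31, 31]  (not all equal)
t=32: [18, 25, 25, 25]  (not all equal)
t=33: [51, 45, 45, 45]  (not all equal)
t=34: [28, 16, 16, 16]  (not all equal)
t=35: [39, 46, 46, 46]  (not all equal)
t=36: [7, 16, 16, 16]  (not all equal)
t=37: [28, 45, 45, 45]  (not all equal)
t=38: [30, 16, 16, 16]  (not all equal)
t=39: [34, 46, 46, 46]  (not all equal)
t=40: [18, 18, 18, 18]  (all equal)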